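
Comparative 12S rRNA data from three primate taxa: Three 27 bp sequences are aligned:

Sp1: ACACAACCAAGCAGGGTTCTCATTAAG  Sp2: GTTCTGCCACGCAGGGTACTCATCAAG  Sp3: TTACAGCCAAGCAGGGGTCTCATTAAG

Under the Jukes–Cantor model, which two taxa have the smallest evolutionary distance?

Sp1 and Sp3

Sp1–Sp2: 8/27 differ, p = 0.296, d = 0.377.
Sp1–Sp3: 4/27 differ, p = 0.148, d = 0.165.
Sp2–Sp3: 7/27 differ, p = 0.259, d = 0.318.
The smallest distance is between Sp1 and Sp3.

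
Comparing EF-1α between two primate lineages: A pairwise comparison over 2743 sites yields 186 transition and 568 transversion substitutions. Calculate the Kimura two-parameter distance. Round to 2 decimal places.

P = 186/2743 ≈ 0.067809 and Q = 568/2743 ≈ 0.207073.
Under the Kimura two-parameter model, d = −½ ln(1 − 2P − Q) − ¼ ln(1 − 2Q).
1 − 2P − Q = 0.657309, giving −½ ln(0.657309) = 0.209801.
1 − 2Q = 0.585854, giving −¼ ln(0.585854) = 0.133671.
d = 0.209801 + 0.133671 = 0.343472.

0.34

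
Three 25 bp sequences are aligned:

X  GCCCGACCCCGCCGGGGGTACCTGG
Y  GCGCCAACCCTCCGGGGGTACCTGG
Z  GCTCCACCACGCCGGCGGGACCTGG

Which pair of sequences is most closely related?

X and Y

X–Y: 4/25 differ, p = 0.160, d = 0.180.
X–Z: 5/25 differ, p = 0.200, d = 0.233.
Y–Z: 6/25 differ, p = 0.240, d = 0.289.
The smallest distance is between X and Y.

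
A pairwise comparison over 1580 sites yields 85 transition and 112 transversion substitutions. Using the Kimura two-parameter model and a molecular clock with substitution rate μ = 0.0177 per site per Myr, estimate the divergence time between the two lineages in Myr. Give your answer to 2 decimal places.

3.86

P = 85/1580 ≈ 0.053797 and Q = 112/1580 ≈ 0.070886.
Under the Kimura two-parameter model, d = −½ ln(1 − 2P − Q) − ¼ ln(1 − 2Q).
1 − 2P − Q = 0.82152, giving −½ ln(0.82152) = 0.098299.
1 − 2Q = 0.858228, giving −¼ ln(0.858228) = 0.038221.
d = 0.098299 + 0.038221 = 0.136520.
Under a molecular clock d = 2μt, so t = d/(2μ) = 0.136520 / (2 × 0.0177) = 3.86 Myr.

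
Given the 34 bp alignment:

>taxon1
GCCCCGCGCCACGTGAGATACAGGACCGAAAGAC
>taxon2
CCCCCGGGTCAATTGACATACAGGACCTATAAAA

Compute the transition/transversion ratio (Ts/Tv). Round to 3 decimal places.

Transitions are A↔G and C↔T; transversions are all other mismatches.
Transitions: 2. Transversions: 8.
R = 2/8 = 0.250.

0.250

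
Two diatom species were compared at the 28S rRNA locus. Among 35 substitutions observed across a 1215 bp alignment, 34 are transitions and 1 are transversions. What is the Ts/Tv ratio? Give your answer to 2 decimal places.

34.00

R = 34/1 = 34.00.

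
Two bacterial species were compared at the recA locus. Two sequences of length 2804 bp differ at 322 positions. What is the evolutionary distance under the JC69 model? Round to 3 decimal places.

p = 322/2804 ≈ 0.114836.
d = −(3/4) ln(1 − 4p/3) = −0.75 ln(1 − 0.153115) = −0.75 ln(0.846885)
  = −0.75 × (-0.166190) = 0.124643 substitutions/site.

0.125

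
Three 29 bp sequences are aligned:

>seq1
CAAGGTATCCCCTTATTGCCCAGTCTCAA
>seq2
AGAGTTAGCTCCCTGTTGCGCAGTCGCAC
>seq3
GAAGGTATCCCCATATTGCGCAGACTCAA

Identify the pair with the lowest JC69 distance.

seq1–seq2: 10/29 differ, p = 0.345, d = 0.462.
seq1–seq3: 4/29 differ, p = 0.138, d = 0.152.
seq2–seq3: 10/29 differ, p = 0.345, d = 0.462.
The smallest distance is between seq1 and seq3.

seq1 and seq3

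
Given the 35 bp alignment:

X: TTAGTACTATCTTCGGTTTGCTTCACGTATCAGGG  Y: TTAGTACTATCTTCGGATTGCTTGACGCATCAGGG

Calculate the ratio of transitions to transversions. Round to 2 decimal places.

Transitions are A↔G and C↔T; transversions are all other mismatches.
Transitions: 1. Transversions: 2.
R = 1/2 = 0.50.

0.50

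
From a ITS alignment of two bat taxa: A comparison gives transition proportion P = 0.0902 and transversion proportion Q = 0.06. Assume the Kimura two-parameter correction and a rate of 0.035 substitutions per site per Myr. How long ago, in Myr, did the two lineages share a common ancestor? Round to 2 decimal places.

2.42

Under the Kimura two-parameter model, d = −½ ln(1 − 2P − Q) − ¼ ln(1 − 2Q).
1 − 2P − Q = 0.7596, giving −½ ln(0.7596) = 0.137482.
1 − 2Q = 0.88, giving −¼ ln(0.88) = 0.031958.
d = 0.137482 + 0.031958 = 0.169440.
Under a molecular clock d = 2μt, so t = d/(2μ) = 0.169440 / (2 × 0.035) = 2.42 Myr.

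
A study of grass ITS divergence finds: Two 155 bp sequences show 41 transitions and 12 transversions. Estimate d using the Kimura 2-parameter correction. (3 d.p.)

0.508

P = 41/155 ≈ 0.264516 and Q = 12/155 ≈ 0.077419.
Under the Kimura two-parameter model, d = −½ ln(1 − 2P − Q) − ¼ ln(1 − 2Q).
1 − 2P − Q = 0.393549, giving −½ ln(0.393549) = 0.466275.
1 − 2Q = 0.845162, giving −¼ ln(0.845162) = 0.042057.
d = 0.466275 + 0.042057 = 0.508332.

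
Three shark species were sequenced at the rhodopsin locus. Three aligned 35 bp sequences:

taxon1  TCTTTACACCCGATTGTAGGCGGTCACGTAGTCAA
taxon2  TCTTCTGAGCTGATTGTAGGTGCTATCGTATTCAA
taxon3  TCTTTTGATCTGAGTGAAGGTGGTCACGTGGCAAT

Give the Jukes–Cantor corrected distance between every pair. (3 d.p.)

d(taxon1,taxon2) = 0.360, d(taxon1,taxon3) = 0.407, d(taxon2,taxon3) = 0.458

taxon1–taxon2: 10/35 sites differ → p ≈ 0.285714, d = −0.75 ln(1 − 0.380952) = 0.359679 ≈ 0.360.
taxon1–taxon3: 11/35 sites differ → p ≈ 0.314286, d = −0.75 ln(1 − 0.419048) = 0.407315 ≈ 0.407.
taxon2–taxon3: 12/35 sites differ → p ≈ 0.342857, d = −0.75 ln(1 − 0.457143) = 0.458182 ≈ 0.458.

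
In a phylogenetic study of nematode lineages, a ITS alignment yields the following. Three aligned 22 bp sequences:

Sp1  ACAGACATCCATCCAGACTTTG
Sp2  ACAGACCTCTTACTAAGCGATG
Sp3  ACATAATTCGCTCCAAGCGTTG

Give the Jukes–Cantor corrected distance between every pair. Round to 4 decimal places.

d(Sp1,Sp2) = 0.5913, d(Sp1,Sp3) = 0.4975, d(Sp2,Sp3) = 0.4975

Sp1–Sp2: 9/22 sites differ → p ≈ 0.409091, d = −0.75 ln(1 − 0.545455) = 0.591344 ≈ 0.5913.
Sp1–Sp3: 8/22 sites differ → p ≈ 0.363636, d = −0.75 ln(1 − 0.484848) = 0.497470 ≈ 0.4975.
Sp2–Sp3: 8/22 sites differ → p ≈ 0.363636, d = −0.75 ln(1 − 0.484848) = 0.497470 ≈ 0.4975.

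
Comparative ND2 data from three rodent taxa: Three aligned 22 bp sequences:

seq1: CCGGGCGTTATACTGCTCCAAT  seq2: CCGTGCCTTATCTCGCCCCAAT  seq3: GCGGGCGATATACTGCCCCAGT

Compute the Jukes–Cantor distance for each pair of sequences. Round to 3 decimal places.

seq1–seq2: 6/22 sites differ → p ≈ 0.272727, d = −0.75 ln(1 − 0.363636) = 0.338988 ≈ 0.339.
seq1–seq3: 4/22 sites differ → p ≈ 0.181818, d = −0.75 ln(1 − 0.242424) = 0.208224 ≈ 0.208.
seq2–seq3: 8/22 sites differ → p ≈ 0.363636, d = −0.75 ln(1 − 0.484848) = 0.497470 ≈ 0.497.

d(seq1,seq2) = 0.339, d(seq1,seq3) = 0.208, d(seq2,seq3) = 0.497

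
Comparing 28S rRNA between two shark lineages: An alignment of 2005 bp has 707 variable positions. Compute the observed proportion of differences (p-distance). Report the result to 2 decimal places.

p = 707/2005 = 0.352618… ≈ 0.35 (to 2 d.p.).

0.35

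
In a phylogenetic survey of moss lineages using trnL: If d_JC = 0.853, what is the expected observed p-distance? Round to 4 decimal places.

p = (3/4)(1 − e^(−4d/3)) = 0.75 × (1 − e^(-1.137333)) = 0.75 × (1 − 0.320673) = 0.509495.

0.5095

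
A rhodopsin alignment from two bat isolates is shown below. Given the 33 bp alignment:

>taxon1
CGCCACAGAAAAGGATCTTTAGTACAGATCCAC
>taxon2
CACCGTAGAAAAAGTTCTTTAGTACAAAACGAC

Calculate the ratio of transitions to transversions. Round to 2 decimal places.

Transitions are A↔G and C↔T; transversions are all other mismatches.
Transitions: 5. Transversions: 3.
R = 5/3 = 1.666666… ≈ 1.67 (to 2 d.p.).

1.67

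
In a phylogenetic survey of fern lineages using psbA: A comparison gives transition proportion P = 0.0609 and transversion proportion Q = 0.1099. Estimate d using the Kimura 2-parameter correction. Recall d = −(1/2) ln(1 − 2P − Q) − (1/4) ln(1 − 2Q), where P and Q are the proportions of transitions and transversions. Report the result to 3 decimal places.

0.194

Under the Kimura two-parameter model, d = −½ ln(1 − 2P − Q) − ¼ ln(1 − 2Q).
1 − 2P − Q = 0.7683, giving −½ ln(0.7683) = 0.131787.
1 − 2Q = 0.7802, giving −¼ ln(0.7802) = 0.062051.
d = 0.131787 + 0.062051 = 0.193838.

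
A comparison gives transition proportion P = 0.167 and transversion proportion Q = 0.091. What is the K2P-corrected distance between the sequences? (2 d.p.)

0.33

Under the Kimura two-parameter model, d = −½ ln(1 − 2P − Q) − ¼ ln(1 − 2Q).
1 − 2P − Q = 0.575, giving −½ ln(0.575) = 0.276693.
1 − 2Q = 0.818, giving −¼ ln(0.818) = 0.050223.
d = 0.276693 + 0.050223 = 0.326916.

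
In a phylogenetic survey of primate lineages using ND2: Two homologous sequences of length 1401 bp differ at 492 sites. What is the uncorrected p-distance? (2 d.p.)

p = 492/1401 = 0.351177… ≈ 0.35 (to 2 d.p.).

0.35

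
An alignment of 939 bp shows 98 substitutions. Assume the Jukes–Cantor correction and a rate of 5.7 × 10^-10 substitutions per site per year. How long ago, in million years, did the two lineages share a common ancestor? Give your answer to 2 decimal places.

98.58

p = 98/939 ≈ 0.104366.
d = −(3/4) ln(1 − 4p/3) = −0.75 ln(1 − 0.139155) = −0.75 ln(0.860845)
  = −0.75 × (-0.149841) = 0.112381 substitutions/site.
Under a molecular clock d = 2μt, so t = d/(2μ) = 0.112381 / (2 × 5.7 × 10^-10) = 98.58 million years.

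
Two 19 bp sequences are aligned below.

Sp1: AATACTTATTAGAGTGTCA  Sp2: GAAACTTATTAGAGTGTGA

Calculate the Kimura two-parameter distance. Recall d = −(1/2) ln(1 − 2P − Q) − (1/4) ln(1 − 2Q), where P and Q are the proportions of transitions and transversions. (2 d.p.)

Of 19 sites, 1 differences are transitions and 2 are transversions, so P = 1/19 ≈ 0.052632 and Q = 2/19 ≈ 0.105263.
Under the Kimura two-parameter model, d = −½ ln(1 − 2P − Q) − ¼ ln(1 − 2Q).
1 − 2P − Q = 0.789473, giving −½ ln(0.789473) = 0.118195.
1 − 2Q = 0.789474, giving −¼ ln(0.789474) = 0.059097.
d = 0.118195 + 0.059097 = 0.177292.

0.18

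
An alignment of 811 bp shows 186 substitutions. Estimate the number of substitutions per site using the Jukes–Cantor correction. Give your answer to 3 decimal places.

0.274

p = 186/811 ≈ 0.229346.
d = −(3/4) ln(1 − 4p/3) = −0.75 ln(1 − 0.305795) = −0.75 ln(0.694205)
  = −0.75 × (-0.364988) = 0.273741 substitutions/site.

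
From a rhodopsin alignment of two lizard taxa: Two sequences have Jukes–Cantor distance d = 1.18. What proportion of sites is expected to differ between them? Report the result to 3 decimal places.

0.594

p = (3/4)(1 − e^(−4d/3)) = 0.75 × (1 − e^(-1.573333)) = 0.75 × (1 − 0.207353) = 0.594485.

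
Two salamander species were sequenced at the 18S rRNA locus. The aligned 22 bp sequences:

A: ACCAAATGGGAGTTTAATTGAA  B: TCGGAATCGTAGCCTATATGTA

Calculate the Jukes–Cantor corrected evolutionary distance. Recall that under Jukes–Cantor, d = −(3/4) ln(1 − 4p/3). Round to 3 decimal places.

0.699

The sequences differ at 10 of 22 sites (1, 3, 4, 8, 10, 13, 14, 17, 18, 21), so p = 10/22 ≈ 0.454545.
d = −(3/4) ln(1 − 4p/3) = −0.75 ln(1 − 0.60606) = −0.75 ln(0.39394)
  = −0.75 × (-0.931557) = 0.698668 substitutions/site.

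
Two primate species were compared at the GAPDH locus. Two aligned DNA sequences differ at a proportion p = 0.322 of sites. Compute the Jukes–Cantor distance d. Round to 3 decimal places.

0.421

d = −(3/4) ln(1 − 4p/3) = −0.75 ln(1 − 0.429333) = −0.75 ln(0.570667)
  = −0.75 × (-0.560949) = 0.420712 substitutions/site.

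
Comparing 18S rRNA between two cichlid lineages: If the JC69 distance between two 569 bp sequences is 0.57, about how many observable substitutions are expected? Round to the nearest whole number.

Invert JC69: p = (3/4)(1 − e^(−4d/3)) = 0.75 × (1 − e^(-0.76)) = 0.75 × (1 − 0.467666) = 0.399251.
Expected differing sites = pL ≈ 0.399251 × 569 = 227.173819 ≈ 227.

227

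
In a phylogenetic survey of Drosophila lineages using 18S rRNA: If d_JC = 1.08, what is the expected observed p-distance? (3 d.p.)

0.572

p = (3/4)(1 − e^(−4d/3)) = 0.75 × (1 − e^(-1.44)) = 0.75 × (1 − 0.236928) = 0.572304.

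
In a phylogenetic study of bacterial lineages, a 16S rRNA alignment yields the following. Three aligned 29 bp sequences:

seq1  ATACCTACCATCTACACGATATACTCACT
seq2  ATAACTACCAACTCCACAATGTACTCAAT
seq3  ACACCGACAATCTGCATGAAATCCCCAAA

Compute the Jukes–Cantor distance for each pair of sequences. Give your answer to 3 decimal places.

seq1–seq2: 6/29 sites differ → p ≈ 0.206897, d = −0.75 ln(1 − 0.275863) = 0.242081 ≈ 0.242.
seq1–seq3: 10/29 sites differ → p ≈ 0.344828, d = −0.75 ln(1 − 0.459771) = 0.461822 ≈ 0.462.
seq2–seq3: 13/29 sites differ → p ≈ 0.448276, d = −0.75 ln(1 − 0.597701) = 0.682920 ≈ 0.683.

d(seq1,seq2) = 0.242, d(seq1,seq3) = 0.462, d(seq2,seq3) = 0.683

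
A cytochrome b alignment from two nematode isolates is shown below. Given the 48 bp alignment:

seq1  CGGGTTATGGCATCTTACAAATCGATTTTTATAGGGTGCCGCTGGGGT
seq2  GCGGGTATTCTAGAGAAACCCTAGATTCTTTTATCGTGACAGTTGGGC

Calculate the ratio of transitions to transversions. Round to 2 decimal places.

0.20

Transitions are A↔G and C↔T; transversions are all other mismatches.
Transitions: 4. Transversions: 20.
R = 4/20 = 0.20.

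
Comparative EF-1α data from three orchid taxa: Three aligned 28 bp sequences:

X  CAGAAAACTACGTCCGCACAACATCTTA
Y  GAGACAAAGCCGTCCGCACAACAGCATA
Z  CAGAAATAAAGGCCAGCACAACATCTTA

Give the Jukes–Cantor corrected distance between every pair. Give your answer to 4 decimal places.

X–Y: 7/28 sites differ → p = 0.25, d = −0.75 ln(1 − 0.333333) = 0.304098 ≈ 0.3041.
X–Z: 6/28 sites differ → p ≈ 0.214286, d = −0.75 ln(1 − 0.285715) = 0.252355 ≈ 0.2524.
Y–Z: 10/28 sites differ → p ≈ 0.357143, d = −0.75 ln(1 − 0.476191) = 0.484971 ≈ 0.4850.

d(X,Y) = 0.3041, d(X,Z) = 0.2524, d(Y,Z) = 0.4850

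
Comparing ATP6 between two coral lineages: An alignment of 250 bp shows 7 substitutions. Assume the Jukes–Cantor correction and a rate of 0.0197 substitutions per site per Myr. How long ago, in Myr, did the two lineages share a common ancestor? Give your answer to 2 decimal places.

0.72

p = 7/250 = 0.028.
d = −(3/4) ln(1 − 4p/3) = −0.75 ln(1 − 0.037333) = −0.75 ln(0.962667)
  = −0.75 × (-0.038048) = 0.028536 substitutions/site.
Under a molecular clock d = 2μt, so t = d/(2μ) = 0.028536 / (2 × 0.0197) = 0.72 Myr.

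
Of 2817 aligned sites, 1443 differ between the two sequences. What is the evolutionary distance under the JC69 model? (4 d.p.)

0.8616

p = 1443/2817 ≈ 0.512247.
d = −(3/4) ln(1 − 4p/3) = −0.75 ln(1 − 0.682996) = −0.75 ln(0.317004)
  = −0.75 × (-1.148841) = 0.861631 substitutions/site.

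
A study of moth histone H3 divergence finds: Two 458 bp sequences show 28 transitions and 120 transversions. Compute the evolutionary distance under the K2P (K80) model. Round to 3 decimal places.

0.428

P = 28/458 ≈ 0.061135 and Q = 120/458 ≈ 0.262009.
Under the Kimura two-parameter model, d = −½ ln(1 − 2P − Q) − ¼ ln(1 − 2Q).
1 − 2P − Q = 0.615721, giving −½ ln(0.615721) = 0.242481.
1 − 2Q = 0.475982, giving −¼ ln(0.475982) = 0.185594.
d = 0.242481 + 0.185594 = 0.428075.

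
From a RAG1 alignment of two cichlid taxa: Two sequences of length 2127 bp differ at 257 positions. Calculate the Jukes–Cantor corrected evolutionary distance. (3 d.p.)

0.132

p = 257/2127 ≈ 0.120827.
d = −(3/4) ln(1 − 4p/3) = −0.75 ln(1 − 0.161103) = −0.75 ln(0.838897)
  = −0.75 × (-0.175667) = 0.131750 substitutions/site.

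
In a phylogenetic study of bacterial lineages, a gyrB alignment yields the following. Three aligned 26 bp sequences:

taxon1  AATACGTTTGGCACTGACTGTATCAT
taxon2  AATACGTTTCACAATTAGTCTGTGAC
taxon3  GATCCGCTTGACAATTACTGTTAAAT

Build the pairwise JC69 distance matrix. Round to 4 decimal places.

taxon1–taxon2: 9/26 sites differ → p ≈ 0.346154, d = −0.75 ln(1 − 0.461539) = 0.464280 ≈ 0.4643.
taxon1–taxon3: 9/26 sites differ → p ≈ 0.346154, d = −0.75 ln(1 − 0.461539) = 0.464280 ≈ 0.4643.
taxon2–taxon3: 10/26 sites differ → p ≈ 0.384615, d = −0.75 ln(1 − 0.51282) = 0.539341 ≈ 0.5393.

d(taxon1,taxon2) = 0.4643, d(taxon1,taxon3) = 0.4643, d(taxon2,taxon3) = 0.5393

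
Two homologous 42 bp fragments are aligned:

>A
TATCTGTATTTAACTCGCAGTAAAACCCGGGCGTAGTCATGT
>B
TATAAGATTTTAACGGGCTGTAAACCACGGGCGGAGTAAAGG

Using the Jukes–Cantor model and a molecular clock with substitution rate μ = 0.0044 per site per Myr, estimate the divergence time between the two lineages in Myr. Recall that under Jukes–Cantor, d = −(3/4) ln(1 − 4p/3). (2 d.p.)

The sequences differ at 13 of 42 sites, so p = 13/42 ≈ 0.309524.
d = −(3/4) ln(1 − 4p/3) = −0.75 ln(1 − 0.412699) = −0.75 ln(0.587301)
  = −0.75 × (-0.532218) = 0.399164 substitutions/site.
Under a molecular clock d = 2μt, so t = d/(2μ) = 0.399164 / (2 × 0.0044) = 45.36 Myr.

45.36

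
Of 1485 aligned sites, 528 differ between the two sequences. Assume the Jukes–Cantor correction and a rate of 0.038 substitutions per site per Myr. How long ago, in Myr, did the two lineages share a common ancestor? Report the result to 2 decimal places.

6.34

p = 528/1485 ≈ 0.355556.
d = −(3/4) ln(1 − 4p/3) = −0.75 ln(1 − 0.474075) = −0.75 ln(0.525925)
  = −0.75 × (-0.642597) = 0.481948 substitutions/site.
Under a molecular clock d = 2μt, so t = d/(2μ) = 0.481948 / (2 × 0.038) = 6.34 Myr.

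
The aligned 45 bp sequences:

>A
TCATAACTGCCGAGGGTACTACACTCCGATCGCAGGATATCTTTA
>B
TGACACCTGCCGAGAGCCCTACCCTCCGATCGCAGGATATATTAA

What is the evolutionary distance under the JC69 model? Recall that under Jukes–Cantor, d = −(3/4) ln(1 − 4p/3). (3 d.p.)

0.233

The sequences differ at 9 of 45 sites (2, 4, 6, 15, 17, 18, 23, 41, 44), so p = 9/45 = 0.2.
d = −(3/4) ln(1 − 4p/3) = −0.75 ln(1 − 0.266667) = −0.75 ln(0.733333)
  = −0.75 × (-0.310155) = 0.232616 substitutions/site.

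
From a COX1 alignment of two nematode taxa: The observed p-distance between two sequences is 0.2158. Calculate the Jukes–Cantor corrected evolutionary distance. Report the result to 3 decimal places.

0.254

d = −(3/4) ln(1 − 4p/3) = −0.75 ln(1 − 0.287733) = −0.75 ln(0.712267)
  = −0.75 × (-0.339302) = 0.254477 substitutions/site.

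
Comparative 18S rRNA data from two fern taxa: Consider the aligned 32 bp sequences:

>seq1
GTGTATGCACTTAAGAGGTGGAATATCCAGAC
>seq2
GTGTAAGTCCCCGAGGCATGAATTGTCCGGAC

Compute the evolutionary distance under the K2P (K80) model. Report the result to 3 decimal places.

0.653

Of 32 sites, 9 differences are transitions and 4 are transversions, so P = 9/32 = 0.28125 and Q = 4/32 = 0.125.
Under the Kimura two-parameter model, d = −½ ln(1 − 2P − Q) − ¼ ln(1 − 2Q).
1 − 2P − Q = 0.3125, giving −½ ln(0.3125) = 0.581575.
1 − 2Q = 0.75, giving −¼ ln(0.75) = 0.071921.
d = 0.581575 + 0.071921 = 0.653496.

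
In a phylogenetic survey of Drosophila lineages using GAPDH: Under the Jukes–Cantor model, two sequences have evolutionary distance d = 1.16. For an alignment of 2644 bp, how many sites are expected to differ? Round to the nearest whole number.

1561

Invert JC69: p = (3/4)(1 − e^(−4d/3)) = 0.75 × (1 − e^(-1.546667)) = 0.75 × (1 − 0.212957) = 0.590282.
Expected differing sites = pL ≈ 0.590282 × 2644 = 1560.705608 ≈ 1561.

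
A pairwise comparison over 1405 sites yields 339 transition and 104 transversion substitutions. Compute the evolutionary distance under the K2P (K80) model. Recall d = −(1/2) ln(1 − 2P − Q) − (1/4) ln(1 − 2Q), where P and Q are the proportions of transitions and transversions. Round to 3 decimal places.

0.447

P = 339/1405 ≈ 0.241281 and Q = 104/1405 ≈ 0.074021.
Under the Kimura two-parameter model, d = −½ ln(1 − 2P − Q) − ¼ ln(1 − 2Q).
1 − 2P − Q = 0.443417, giving −½ ln(0.443417) = 0.406622.
1 − 2Q = 0.851958, giving −¼ ln(0.851958) = 0.040055.
d = 0.406622 + 0.040055 = 0.446677.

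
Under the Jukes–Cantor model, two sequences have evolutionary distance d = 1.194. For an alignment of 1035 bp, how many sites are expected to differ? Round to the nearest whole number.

Invert JC69: p = (3/4)(1 − e^(−4d/3)) = 0.75 × (1 − e^(-1.592)) = 0.75 × (1 − 0.203518) = 0.597362.
Expected differing sites = pL ≈ 0.597362 × 1035 = 618.26967 ≈ 618.

618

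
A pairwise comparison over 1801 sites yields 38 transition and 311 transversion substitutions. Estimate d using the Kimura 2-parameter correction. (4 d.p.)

0.2269

P = 38/1801 ≈ 0.021099 and Q = 311/1801 ≈ 0.172682.
Under the Kimura two-parameter model, d = −½ ln(1 − 2P − Q) − ¼ ln(1 − 2Q).
1 − 2P − Q = 0.78512, giving −½ ln(0.78512) = 0.120959.
1 − 2Q = 0.654636, giving −¼ ln(0.654636) = 0.105919.
d = 0.120959 + 0.105919 = 0.226878.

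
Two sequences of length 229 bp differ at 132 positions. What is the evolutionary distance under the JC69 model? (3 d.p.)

1.098

p = 132/229 ≈ 0.576419.
d = −(3/4) ln(1 − 4p/3) = −0.75 ln(1 − 0.768559) = −0.75 ln(0.231441)
  = −0.75 × (-1.463430) = 1.097573 substitutions/site.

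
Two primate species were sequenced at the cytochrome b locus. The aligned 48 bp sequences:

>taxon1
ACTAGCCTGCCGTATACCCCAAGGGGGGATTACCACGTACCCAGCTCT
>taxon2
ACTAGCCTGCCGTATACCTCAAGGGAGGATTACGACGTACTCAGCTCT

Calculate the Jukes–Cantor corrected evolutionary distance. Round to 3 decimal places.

0.088

The sequences differ at 4 of 48 sites (19, 26, 34, 41), so p = 4/48 ≈ 0.083333.
d = −(3/4) ln(1 − 4p/3) = −0.75 ln(1 − 0.111111) = −0.75 ln(0.888889)
  = −0.75 × (-0.117783) = 0.088337 substitutions/site.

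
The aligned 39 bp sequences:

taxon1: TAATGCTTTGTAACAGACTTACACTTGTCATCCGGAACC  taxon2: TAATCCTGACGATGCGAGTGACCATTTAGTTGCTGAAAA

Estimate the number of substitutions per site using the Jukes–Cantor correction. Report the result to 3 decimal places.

0.863

The sequences differ at 20 of 39 sites, so p = 20/39 ≈ 0.512821.
d = −(3/4) ln(1 − 4p/3) = −0.75 ln(1 − 0.683761) = −0.75 ln(0.316239)
  = −0.75 × (-1.151257) = 0.863443 substitutions/site.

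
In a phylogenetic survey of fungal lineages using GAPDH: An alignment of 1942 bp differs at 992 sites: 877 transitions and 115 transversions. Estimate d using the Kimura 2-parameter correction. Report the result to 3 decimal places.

1.672

P = 877/1942 ≈ 0.451596 and Q = 115/1942 ≈ 0.059217.
Under the Kimura two-parameter model, d = −½ ln(1 − 2P − Q) − ¼ ln(1 − 2Q).
1 − 2P − Q = 0.037591, giving −½ ln(0.037591) = 1.640495.
1 − 2Q = 0.881566, giving −¼ ln(0.881566) = 0.031514.
d = 1.640495 + 0.031514 = 1.672009.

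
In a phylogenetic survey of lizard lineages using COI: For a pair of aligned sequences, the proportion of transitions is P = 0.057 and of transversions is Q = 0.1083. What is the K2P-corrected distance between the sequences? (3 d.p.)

Under the Kimura two-parameter model, d = −½ ln(1 − 2P − Q) − ¼ ln(1 − 2Q).
1 − 2P − Q = 0.7777, giving −½ ln(0.7777) = 0.125707.
1 − 2Q = 0.7834, giving −¼ ln(0.7834) = 0.061028.
d = 0.125707 + 0.061028 = 0.186735.

0.187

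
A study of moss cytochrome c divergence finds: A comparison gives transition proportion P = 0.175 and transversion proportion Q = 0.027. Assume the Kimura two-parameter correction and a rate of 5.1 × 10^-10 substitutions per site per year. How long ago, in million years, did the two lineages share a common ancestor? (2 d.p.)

Under the Kimura two-parameter model, d = −½ ln(1 − 2P − Q) − ¼ ln(1 − 2Q).
1 − 2P − Q = 0.623, giving −½ ln(0.623) = 0.236604.
1 − 2Q = 0.946, giving −¼ ln(0.946) = 0.013878.
d = 0.236604 + 0.013878 = 0.250482.
Under a molecular clock d = 2μt, so t = d/(2μ) = 0.250482 / (2 × 5.1 × 10^-10) = 245.57 million years.

245.57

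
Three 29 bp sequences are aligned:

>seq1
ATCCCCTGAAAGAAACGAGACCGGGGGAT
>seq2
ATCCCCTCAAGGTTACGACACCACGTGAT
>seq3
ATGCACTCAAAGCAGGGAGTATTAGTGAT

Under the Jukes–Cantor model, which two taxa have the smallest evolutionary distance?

seq1–seq2: 8/29 differ, p = 0.276, d = 0.344.
seq1–seq3: 12/29 differ, p = 0.414, d = 0.602.
seq2–seq3: 13/29 differ, p = 0.448, d = 0.683.
The smallest distance is between seq1 and seq2.

seq1 and seq2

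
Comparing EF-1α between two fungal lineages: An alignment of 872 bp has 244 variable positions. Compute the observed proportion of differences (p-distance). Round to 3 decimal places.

p = 244/872 = 0.279816… ≈ 0.280 (to 3 d.p.).

0.280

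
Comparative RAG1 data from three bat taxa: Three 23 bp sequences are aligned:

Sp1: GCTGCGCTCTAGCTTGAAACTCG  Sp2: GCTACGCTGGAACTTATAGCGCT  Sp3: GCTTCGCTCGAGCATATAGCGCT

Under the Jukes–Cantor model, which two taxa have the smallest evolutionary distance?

Sp2 and Sp3

Sp1–Sp2: 9/23 differ, p = 0.391, d = 0.553.
Sp1–Sp3: 8/23 differ, p = 0.348, d = 0.467.
Sp2–Sp3: 4/23 differ, p = 0.174, d = 0.198.
The smallest distance is between Sp2 and Sp3.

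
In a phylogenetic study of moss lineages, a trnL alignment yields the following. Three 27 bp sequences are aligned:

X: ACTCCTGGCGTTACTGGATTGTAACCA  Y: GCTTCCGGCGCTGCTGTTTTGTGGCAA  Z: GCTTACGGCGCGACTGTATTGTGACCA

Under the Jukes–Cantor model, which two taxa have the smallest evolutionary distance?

Y and Z

X–Y: 10/27 differ, p = 0.370, d = 0.511.
X–Z: 8/27 differ, p = 0.296, d = 0.377.
Y–Z: 6/27 differ, p = 0.222, d = 0.264.
The smallest distance is between Y and Z.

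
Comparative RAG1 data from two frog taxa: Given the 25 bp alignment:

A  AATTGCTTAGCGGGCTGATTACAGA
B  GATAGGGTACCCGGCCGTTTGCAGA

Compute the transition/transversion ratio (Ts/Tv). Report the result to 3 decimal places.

0.500

Transitions are A↔G and C↔T; transversions are all other mismatches.
Transitions: 3. Transversions: 6.
R = 3/6 = 0.500.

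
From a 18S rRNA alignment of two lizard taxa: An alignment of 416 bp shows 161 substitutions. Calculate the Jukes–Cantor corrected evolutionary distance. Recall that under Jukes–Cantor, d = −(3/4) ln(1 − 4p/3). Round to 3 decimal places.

p = 161/416 ≈ 0.387019.
d = −(3/4) ln(1 − 4p/3) = −0.75 ln(1 − 0.516025) = −0.75 ln(0.483975)
  = −0.75 × (-0.725722) = 0.544292 substitutions/site.

0.544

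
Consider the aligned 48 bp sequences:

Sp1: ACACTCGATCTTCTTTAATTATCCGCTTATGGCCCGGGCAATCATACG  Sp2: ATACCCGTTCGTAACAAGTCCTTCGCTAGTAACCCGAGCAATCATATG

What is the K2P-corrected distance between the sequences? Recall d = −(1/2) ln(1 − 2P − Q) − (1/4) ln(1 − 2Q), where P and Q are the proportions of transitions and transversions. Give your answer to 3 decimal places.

Of 48 sites, 11 differences are transitions and 7 are transversions, so P = 11/48 ≈ 0.229167 and Q = 7/48 ≈ 0.145833.
Under the Kimura two-parameter model, d = −½ ln(1 − 2P − Q) − ¼ ln(1 − 2Q).
1 − 2P − Q = 0.395833, giving −½ ln(0.395833) = 0.463381.
1 − 2Q = 0.708334, giving −¼ ln(0.708334) = 0.086210.
d = 0.463381 + 0.086210 = 0.549591.

0.550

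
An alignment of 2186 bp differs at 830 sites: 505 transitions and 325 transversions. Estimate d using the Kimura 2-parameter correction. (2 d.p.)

0.56

P = 505/2186 ≈ 0.231016 and Q = 325/2186 ≈ 0.148673.
Under the Kimura two-parameter model, d = −½ ln(1 − 2P − Q) − ¼ ln(1 − 2Q).
1 − 2P − Q = 0.389295, giving −½ ln(0.389295) = 0.471709.
1 − 2Q = 0.702654, giving −¼ ln(0.702654) = 0.088223.
d = 0.471709 + 0.088223 = 0.559932.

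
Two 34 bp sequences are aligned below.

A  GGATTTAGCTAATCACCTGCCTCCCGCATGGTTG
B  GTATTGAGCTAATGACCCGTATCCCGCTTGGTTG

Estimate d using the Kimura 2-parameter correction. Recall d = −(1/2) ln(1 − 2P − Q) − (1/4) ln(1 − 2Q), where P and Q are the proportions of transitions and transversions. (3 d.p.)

0.241

Of 34 sites, 2 differences are transitions and 5 are transversions, so P = 2/34 ≈ 0.058824 and Q = 5/34 ≈ 0.147059.
Under the Kimura two-parameter model, d = −½ ln(1 − 2P − Q) − ¼ ln(1 − 2Q).
1 − 2P − Q = 0.735293, giving −½ ln(0.735293) = 0.153743.
1 − 2Q = 0.705882, giving −¼ ln(0.705882) = 0.087077.
d = 0.153743 + 0.087077 = 0.240820.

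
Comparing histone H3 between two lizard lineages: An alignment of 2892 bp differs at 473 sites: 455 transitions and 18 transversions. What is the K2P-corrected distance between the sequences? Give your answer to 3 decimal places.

0.197

P = 455/2892 ≈ 0.157331 and Q = 18/2892 ≈ 0.006224.
Under the Kimura two-parameter model, d = −½ ln(1 − 2P − Q) − ¼ ln(1 − 2Q).
1 − 2P − Q = 0.679114, giving −½ ln(0.679114) = 0.193483.
1 − 2Q = 0.987552, giving −¼ ln(0.987552) = 0.003132.
d = 0.193483 + 0.003132 = 0.196615.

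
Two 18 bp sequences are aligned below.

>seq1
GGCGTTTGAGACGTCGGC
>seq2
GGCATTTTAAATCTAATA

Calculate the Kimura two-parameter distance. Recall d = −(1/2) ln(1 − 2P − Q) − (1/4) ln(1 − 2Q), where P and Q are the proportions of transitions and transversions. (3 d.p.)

0.843

Of 18 sites, 4 differences are transitions and 5 are transversions, so P = 4/18 ≈ 0.222222 and Q = 5/18 ≈ 0.277778.
Under the Kimura two-parameter model, d = −½ ln(1 − 2P − Q) − ¼ ln(1 − 2Q).
1 − 2P − Q = 0.277778, giving −½ ln(0.277778) = 0.640467.
1 − 2Q = 0.444444, giving −¼ ln(0.444444) = 0.202733.
d = 0.640467 + 0.202733 = 0.843200.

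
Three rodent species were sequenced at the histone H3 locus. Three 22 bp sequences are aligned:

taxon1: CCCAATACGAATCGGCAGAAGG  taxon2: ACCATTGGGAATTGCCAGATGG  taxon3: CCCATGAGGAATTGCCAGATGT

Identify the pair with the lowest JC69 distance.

taxon2 and taxon3

taxon1–taxon2: 7/22 differ, p = 0.318, d = 0.414.
taxon1–taxon3: 7/22 differ, p = 0.318, d = 0.414.
taxon2–taxon3: 4/22 differ, p = 0.182, d = 0.208.
The smallest distance is between taxon2 and taxon3.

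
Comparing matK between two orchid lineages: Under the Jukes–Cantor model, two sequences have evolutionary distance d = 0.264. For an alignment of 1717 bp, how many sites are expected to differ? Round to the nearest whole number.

382

Invert JC69: p = (3/4)(1 − e^(−4d/3)) = 0.75 × (1 − e^(-0.352)) = 0.75 × (1 − 0.703280) = 0.222540.
Expected differing sites = pL ≈ 0.222540 × 1717 = 382.10118 ≈ 382.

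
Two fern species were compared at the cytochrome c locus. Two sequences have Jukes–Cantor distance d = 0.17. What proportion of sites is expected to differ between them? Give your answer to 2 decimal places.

0.15

p = (3/4)(1 − e^(−4d/3)) = 0.75 × (1 − e^(-0.226667)) = 0.75 × (1 − 0.797186) = 0.152111.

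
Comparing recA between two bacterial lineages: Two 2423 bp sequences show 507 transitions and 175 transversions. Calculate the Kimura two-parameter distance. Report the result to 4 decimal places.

P = 507/2423 ≈ 0.209245 and Q = 175/2423 ≈ 0.072225.
Under the Kimura two-parameter model, d = −½ ln(1 − 2P − Q) − ¼ ln(1 − 2Q).
1 − 2P − Q = 0.509285, giving −½ ln(0.509285) = 0.337374.
1 − 2Q = 0.85555, giving −¼ ln(0.85555) = 0.039003.
d = 0.337374 + 0.039003 = 0.376377.

0.3764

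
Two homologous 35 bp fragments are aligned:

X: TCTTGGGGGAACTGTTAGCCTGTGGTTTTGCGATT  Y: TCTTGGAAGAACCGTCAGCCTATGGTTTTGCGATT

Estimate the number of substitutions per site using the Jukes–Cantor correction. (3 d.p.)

0.158

The sequences differ at 5 of 35 sites (7, 8, 13, 16, 22), so p = 5/35 ≈ 0.142857.
d = −(3/4) ln(1 − 4p/3) = −0.75 ln(1 − 0.190476) = −0.75 ln(0.809524)
  = −0.75 × (-0.211309) = 0.158482 substitutions/site.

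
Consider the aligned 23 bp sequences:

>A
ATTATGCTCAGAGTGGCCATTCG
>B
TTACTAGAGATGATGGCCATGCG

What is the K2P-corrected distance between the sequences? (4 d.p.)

Of 23 sites, 3 differences are transitions and 8 are transversions, so P = 3/23 ≈ 0.130435 and Q = 8/23 ≈ 0.347826.
Under the Kimura two-parameter model, d = −½ ln(1 − 2P − Q) − ¼ ln(1 − 2Q).
1 − 2P − Q = 0.391304, giving −½ ln(0.391304) = 0.469135.
1 − 2Q = 0.304348, giving −¼ ln(0.304348) = 0.297396.
d = 0.469135 + 0.297396 = 0.766531.

0.7665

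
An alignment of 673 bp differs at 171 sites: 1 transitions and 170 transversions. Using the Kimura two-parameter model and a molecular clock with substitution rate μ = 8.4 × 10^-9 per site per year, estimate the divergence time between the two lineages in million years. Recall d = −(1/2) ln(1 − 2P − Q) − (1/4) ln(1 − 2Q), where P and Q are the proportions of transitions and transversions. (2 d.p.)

19.25

P = 1/673 ≈ 0.001486 and Q = 170/673 ≈ 0.2526.
Under the Kimura two-parameter model, d = −½ ln(1 − 2P − Q) − ¼ ln(1 − 2Q).
1 − 2P − Q = 0.744428, giving −½ ln(0.744428) = 0.147570.
1 − 2Q = 0.4948, giving −¼ ln(0.4948) = 0.175900.
d = 0.147570 + 0.175900 = 0.323470.
Under a molecular clock d = 2μt, so t = d/(2μ) = 0.323470 / (2 × 8.4 × 10^-9) = 19.25 million years.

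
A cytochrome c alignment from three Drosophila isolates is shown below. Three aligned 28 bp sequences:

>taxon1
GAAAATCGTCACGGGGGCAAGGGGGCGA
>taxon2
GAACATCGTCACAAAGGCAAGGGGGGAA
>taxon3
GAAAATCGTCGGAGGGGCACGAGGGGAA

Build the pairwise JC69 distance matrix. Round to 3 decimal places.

taxon1–taxon2: 6/28 sites differ → p ≈ 0.214286, d = −0.75 ln(1 − 0.285715) = 0.252355 ≈ 0.252.
taxon1–taxon3: 7/28 sites differ → p = 0.25, d = −0.75 ln(1 − 0.333333) = 0.304098 ≈ 0.304.
taxon2–taxon3: 7/28 sites differ → p = 0.25, d = −0.75 ln(1 − 0.333333) = 0.304098 ≈ 0.304.

d(taxon1,taxon2) = 0.252, d(taxon1,taxon3) = 0.304, d(taxon2,taxon3) = 0.304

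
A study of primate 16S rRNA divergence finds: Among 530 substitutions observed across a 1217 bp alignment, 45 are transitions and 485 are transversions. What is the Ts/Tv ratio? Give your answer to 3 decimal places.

R = 45/485 = 0.092783… ≈ 0.093 (to 3 d.p.).

0.093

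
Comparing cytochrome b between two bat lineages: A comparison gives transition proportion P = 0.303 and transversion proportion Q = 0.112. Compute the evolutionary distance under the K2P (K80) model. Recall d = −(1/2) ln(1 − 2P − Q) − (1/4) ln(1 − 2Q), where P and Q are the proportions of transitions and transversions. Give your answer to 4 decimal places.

Under the Kimura two-parameter model, d = −½ ln(1 − 2P − Q) − ¼ ln(1 − 2Q).
1 − 2P − Q = 0.282, giving −½ ln(0.282) = 0.632924.
1 − 2Q = 0.776, giving −¼ ln(0.776) = 0.063401.
d = 0.632924 + 0.063401 = 0.696325.

0.6963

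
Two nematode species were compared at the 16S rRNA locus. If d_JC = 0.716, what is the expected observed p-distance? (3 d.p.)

p = (3/4)(1 − e^(−4d/3)) = 0.75 × (1 − e^(-0.954667)) = 0.75 × (1 − 0.384940) = 0.461295.

0.461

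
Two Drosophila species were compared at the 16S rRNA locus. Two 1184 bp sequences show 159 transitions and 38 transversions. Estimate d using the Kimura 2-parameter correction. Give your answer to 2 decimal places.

0.20

P = 159/1184 ≈ 0.134291 and Q = 38/1184 ≈ 0.032095.
Under the Kimura two-parameter model, d = −½ ln(1 − 2P − Q) − ¼ ln(1 − 2Q).
1 − 2P − Q = 0.699323, giving −½ ln(0.699323) = 0.178821.
1 − 2Q = 0.93581, giving −¼ ln(0.93581) = 0.016586.
d = 0.178821 + 0.016586 = 0.195407.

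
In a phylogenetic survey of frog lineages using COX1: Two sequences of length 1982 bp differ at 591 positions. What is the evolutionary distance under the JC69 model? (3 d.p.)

p = 591/1982 ≈ 0.298184.
d = −(3/4) ln(1 − 4p/3) = −0.75 ln(1 − 0.397579) = −0.75 ln(0.602421)
  = −0.75 × (-0.506799) = 0.380099 substitutions/site.

0.380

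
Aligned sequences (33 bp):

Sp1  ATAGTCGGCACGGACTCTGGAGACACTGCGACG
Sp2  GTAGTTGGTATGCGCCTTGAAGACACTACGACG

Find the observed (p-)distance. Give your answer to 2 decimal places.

0.30

The sequences differ at 10 of 33 positions (sites 1, 6, 9, 11, 13, 14, 16, 17, 20, 28).
p = 10/33 = 0.303030… ≈ 0.30 (to 2 d.p.).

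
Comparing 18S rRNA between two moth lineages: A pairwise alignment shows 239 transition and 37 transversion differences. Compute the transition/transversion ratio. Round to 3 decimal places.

6.459

R = 239/37 = 6.459459… ≈ 6.459 (to 3 d.p.).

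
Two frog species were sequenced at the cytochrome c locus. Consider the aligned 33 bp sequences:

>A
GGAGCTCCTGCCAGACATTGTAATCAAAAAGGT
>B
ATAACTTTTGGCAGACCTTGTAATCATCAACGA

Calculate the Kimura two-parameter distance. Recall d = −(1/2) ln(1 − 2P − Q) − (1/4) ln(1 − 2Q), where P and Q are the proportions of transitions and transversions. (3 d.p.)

0.441

Of 33 sites, 4 differences are transitions and 7 are transversions, so P = 4/33 ≈ 0.121212 and Q = 7/33 ≈ 0.212121.
Under the Kimura two-parameter model, d = −½ ln(1 − 2P − Q) − ¼ ln(1 − 2Q).
1 − 2P − Q = 0.545455, giving −½ ln(0.545455) = 0.303067.
1 − 2Q = 0.575758, giving −¼ ln(0.575758) = 0.138017.
d = 0.303067 + 0.138017 = 0.441084.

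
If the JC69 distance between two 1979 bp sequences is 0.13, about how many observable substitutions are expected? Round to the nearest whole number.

236

Invert JC69: p = (3/4)(1 − e^(−4d/3)) = 0.75 × (1 − e^(-0.173333)) = 0.75 × (1 − 0.840858) = 0.119357.
Expected differing sites = pL ≈ 0.119357 × 1979 = 236.207503 ≈ 236.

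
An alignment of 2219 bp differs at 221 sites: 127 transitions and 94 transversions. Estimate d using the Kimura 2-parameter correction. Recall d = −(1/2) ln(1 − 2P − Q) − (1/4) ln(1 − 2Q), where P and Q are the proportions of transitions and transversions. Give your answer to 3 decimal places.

P = 127/2219 ≈ 0.057233 and Q = 94/2219 ≈ 0.042361.
Under the Kimura two-parameter model, d = −½ ln(1 − 2P − Q) − ¼ ln(1 − 2Q).
1 − 2P − Q = 0.843173, giving −½ ln(0.843173) = 0.085292.
1 − 2Q = 0.915278, giving −¼ ln(0.915278) = 0.022132.
d = 0.085292 + 0.022132 = 0.107424.

0.107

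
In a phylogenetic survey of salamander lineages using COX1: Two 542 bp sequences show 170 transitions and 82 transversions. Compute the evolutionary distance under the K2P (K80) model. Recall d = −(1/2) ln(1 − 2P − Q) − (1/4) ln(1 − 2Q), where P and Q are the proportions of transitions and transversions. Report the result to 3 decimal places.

0.844

P = 170/542 ≈ 0.313653 and Q = 82/542 ≈ 0.151292.
Under the Kimura two-parameter model, d = −½ ln(1 − 2P − Q) − ¼ ln(1 − 2Q).
1 − 2P − Q = 0.221402, giving −½ ln(0.221402) = 0.753888.
1 − 2Q = 0.697416, giving −¼ ln(0.697416) = 0.090093.
d = 0.753888 + 0.090093 = 0.843981.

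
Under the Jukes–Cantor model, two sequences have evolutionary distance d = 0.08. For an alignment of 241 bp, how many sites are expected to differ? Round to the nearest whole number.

Invert JC69: p = (3/4)(1 − e^(−4d/3)) = 0.75 × (1 − e^(-0.106667)) = 0.75 × (1 − 0.898825) = 0.075881.
Expected differing sites = pL ≈ 0.075881 × 241 = 18.287321 ≈ 18.

18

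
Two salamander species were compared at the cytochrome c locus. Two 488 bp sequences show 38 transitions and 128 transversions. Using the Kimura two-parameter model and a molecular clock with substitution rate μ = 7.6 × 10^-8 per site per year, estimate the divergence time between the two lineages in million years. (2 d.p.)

3.00

P = 38/488 ≈ 0.077869 and Q = 128/488 ≈ 0.262295.
Under the Kimura two-parameter model, d = −½ ln(1 − 2P − Q) − ¼ ln(1 − 2Q).
1 − 2P − Q = 0.581967, giving −½ ln(0.581967) = 0.270671.
1 − 2Q = 0.47541, giving −¼ ln(0.47541) = 0.185894.
d = 0.270671 + 0.185894 = 0.456565.
Under a molecular clock d = 2μt, so t = d/(2μ) = 0.456565 / (2 × 7.6 × 10^-8) = 3.00 million years.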